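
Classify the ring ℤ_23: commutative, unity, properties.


ℤ_23 is a commutative ring with unity 1; 23 is prime, so ℤ_23 is a field (hence an integral domain)
Commutative: Yes
Integral domain: Yes
Has unity: Yes

ℤ_23: Commutative=Yes, Unity=Yes


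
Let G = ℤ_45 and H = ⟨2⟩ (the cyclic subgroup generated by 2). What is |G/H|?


|⟨2⟩| = n / gcd(2, 45) = 45 / 1 = 45
H is normal (ℤ_45 is abelian).
|G/H| = |G| / |H| = 45 / 45 = 1

|G/H| = 1


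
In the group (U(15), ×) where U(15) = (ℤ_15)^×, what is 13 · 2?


Operation: multiplication mod 15
13 · 2 = (a × b) mod 15 with a = 13, b = 2

13 · 2 = 11


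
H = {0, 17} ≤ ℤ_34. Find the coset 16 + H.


16 + H = {16 + h (mod 34) : h ∈ H}
16+0=16, 16+17=33

16 + H = {16, 33}


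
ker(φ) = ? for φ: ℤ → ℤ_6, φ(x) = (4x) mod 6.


Kernel = preimage of identity
ker(φ) = {x ∈ ℤ : 4x ≡ 0 (mod 6)}. gcd(4,6) = 2, so 4x ≡ 0 (mod 6) ⟺ x ≡ 0 (mod 6/2 = 3). Hence ker(φ) = 3ℤ

ker(φ) = 3ℤ


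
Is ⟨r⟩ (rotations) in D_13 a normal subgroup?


H = ⟨r⟩ (rotations) in D_13
The rotation subgroup ⟨r⟩ has index 2 in D_13, so it is normal

Yes, normal subgroup


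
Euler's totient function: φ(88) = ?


Factor n: 88 = 2^3 × 11
φ(n) = n · ∏(1 - 1/p) over distinct primes p | n
φ(88) = 88 · (1 - 1/2) · (1 - 1/11) = 40

φ(88) = 40


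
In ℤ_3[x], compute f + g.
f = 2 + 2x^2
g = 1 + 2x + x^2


Add coefficients mod 3:
x^0: 2 + 1 = 0 (mod 3)
x^1: 0 + 2 = 2 (mod 3)
x^2: 2 + 1 = 0 (mod 3)
Result: 2x

f + g = 2x


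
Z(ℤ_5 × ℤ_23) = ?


Z(G) = {g ∈ G | gx = xg for all x ∈ G}
Direct product of abelian groups is abelian, so Z(G) = G

Z(ℤ_5 × ℤ_23) = ℤ_5 × ℤ_23


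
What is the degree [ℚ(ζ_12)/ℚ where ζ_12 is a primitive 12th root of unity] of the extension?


[ℚ(ζ_n):ℚ] = deg Φ_n(x) = φ(n). Here φ(12) = 4

[ℚ(ζ_12)/ℚ where ζ_12 is a primitive 12th root of unity] = 4


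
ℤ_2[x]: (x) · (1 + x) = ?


Expand and collect like terms; reduce coefficients mod 2:
x^0: 0·1 = 0 ≡ 0 (mod 2)
x^1: 0·1 + 1·1 = 1 ≡ 1 (mod 2)
x^2: 1·1 = 1 ≡ 1 (mod 2)
Result: x + x^2

f · g = x + x^2


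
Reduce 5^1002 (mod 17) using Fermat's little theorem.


Fermat's little theorem: if p is prime and gcd(a,p)=1, then a^(p-1) ≡ 1 (mod p)
p = 17 is prime, gcd(5,17) = 1
Reduce exponent: 1002 mod 16 = 10
So 5^1002 ≡ 5^10 (mod 17)
5^10 mod 17 = 9

5^1002 ≡ 9 (mod 17)


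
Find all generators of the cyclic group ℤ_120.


g generates ℤ_n iff gcd(g,n) = 1
Prime factors of 120: 2, 3, 5
Generators are g ∈ {1,...,119} not divisible by any of these primes.
Generators: {1, 7, 11, 13, 17, 19, 23, 29, 31, 37, 41, 43, 47, 49, 53, 59, 61, 67, 71, 73, 77, 79, 83, 89, 91, 97, 101, 103, 107, 109, 113, 119}
Number of generators = φ(120) = 32

Generators of ℤ_120 = {1, 7, 11, 13, 17, 19, 23, 29, 31, 37, 41, 43, 47, 49, 53, 59, 61, 67, 71, 73, 77, 79, 83, 89, 91, 97, 101, 103, 107, 109, 113, 119}


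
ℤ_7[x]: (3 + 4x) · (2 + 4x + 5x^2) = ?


Expand and collect like terms; reduce coefficients mod 7:
x^0: 3·2 = 6 ≡ 6 (mod 7)
x^1: 3·4 + 4·2 = 20 ≡ 6 (mod 7)
x^2: 3·5 + 4·4 = 31 ≡ 3 (mod 7)
x^3: 4·5 = 20 ≡ 6 (mod 7)
Result: 6 + 6x + 3x^2 + 6x^3

f · g = 6 + 6x + 3x^2 + 6x^3


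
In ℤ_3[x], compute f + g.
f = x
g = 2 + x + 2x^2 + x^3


Add coefficients mod 3:
x^0: 0 + 2 = 2 (mod 3)
x^1: 1 + 1 = 2 (mod 3)
x^2: 0 + 2 = 2 (mod 3)
x^3: 0 + 1 = 1 (mod 3)
Result: 2 + 2x + 2x^2 + x^3

f + g = 2 + 2x + 2x^2 + x^3


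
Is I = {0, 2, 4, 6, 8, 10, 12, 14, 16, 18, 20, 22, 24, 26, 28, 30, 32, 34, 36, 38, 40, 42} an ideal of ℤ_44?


Check ideal conditions for I = {0, 2, 4, 6, 8, 10, 12, 14, 16, 18, 20, 22, 24, 26, 28, 30, 32, 34, 36, 38, 40, 42} in ℤ_44:
(1) I is an additive subgroup? Yes
(2) For r ∈ ℤ_44 and a ∈ I: r·a ∈ I? Yes

Yes, I is an ideal of ℤ_44


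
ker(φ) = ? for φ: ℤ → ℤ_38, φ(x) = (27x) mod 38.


Kernel = preimage of identity
ker(φ) = {x ∈ ℤ : 27x ≡ 0 (mod 38)}. gcd(27,38) = 1, so 27x ≡ 0 (mod 38) ⟺ x ≡ 0 (mod 38/1 = 38). Hence ker(φ) = 38ℤ

ker(φ) = 38ℤ


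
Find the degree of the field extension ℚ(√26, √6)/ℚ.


[ℚ(√26,√6):ℚ] = [ℚ(√26,√6):ℚ(√26)]·[ℚ(√26):ℚ] = 2·2 = 4

[ℚ(√26, √6)/ℚ] = 4


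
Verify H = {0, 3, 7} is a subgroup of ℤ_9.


Subgroup test for H = {0, 3, 7} in (ℤ_9, +):
(1) 0 ∈ H? Yes
(2) Closure: for all a,b ∈ H, (a+b) mod 9 ∈ H? No  [counterexample: 3 + 3 = 6 ∉ H]
(3) Inverses: for all a ∈ H, -a mod 9 ∈ H? No

No, H is not a subgroup of ℤ_9


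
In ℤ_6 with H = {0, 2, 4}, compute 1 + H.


1 + H = {1 + h (mod 6) : h ∈ H}
1+0=1, 1+2=3, 1+4=5

1 + H = {1, 3, 5}


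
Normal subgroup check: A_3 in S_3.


H = A_3 in S_3
A_3 has index 2 in S_3, and every subgroup of index 2 is normal

Yes, normal subgroup


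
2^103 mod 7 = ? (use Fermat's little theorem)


Fermat's little theorem: if p is prime and gcd(a,p)=1, then a^(p-1) ≡ 1 (mod p)
p = 7 is prime, gcd(2,7) = 1
Reduce exponent: 103 mod 6 = 1
So 2^103 ≡ 2^1 (mod 7)
2^1 mod 7 = 2

2^103 ≡ 2 (mod 7)


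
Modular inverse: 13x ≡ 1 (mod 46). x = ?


Use the extended Euclidean algorithm to write 1 = 13·s + 46·t; then s mod 46 is the inverse.
Euclidean algorithm:
  13 = 0·46 + 13
  46 = 3·13 + 7
  13 = 1·7 + 6
  7 = 1·6 + 1
  6 = 6·1 + 0
gcd(13,46) = 1
Back-substitution gives: 13·(-7) + 46·(2) = 1
So 13⁻¹ ≡ -7 ≡ 39 (mod 46)
Check: 13 × 39 = 507 ≡ 1 (mod 46) ✓

13⁻¹ ≡ 39 (mod 46)


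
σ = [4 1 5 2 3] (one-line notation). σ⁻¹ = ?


To find σ⁻¹, swap domain and range:
σ(1) = 4 → σ⁻¹(4) = 1
σ(2) = 1 → σ⁻¹(1) = 2
σ(3) = 5 → σ⁻¹(5) = 3
σ(4) = 2 → σ⁻¹(2) = 4
σ(5) = 3 → σ⁻¹(3) = 5

σ⁻¹ = [2 4 5 1 3]


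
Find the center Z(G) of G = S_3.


Z(G) = {g ∈ G | gx = xg for all x ∈ G}
S_n is non-abelian for n ≥ 3; Z(S_3) is trivial

Z(S_3) = {e}


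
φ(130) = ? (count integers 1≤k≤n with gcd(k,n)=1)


Factor n: 130 = 2 × 5 × 13
φ(n) = n · ∏(1 - 1/p) over distinct primes p | n
φ(130) = 130 · (1 - 1/2) · (1 - 1/5) · (1 - 1/13) = 48

φ(130) = 48


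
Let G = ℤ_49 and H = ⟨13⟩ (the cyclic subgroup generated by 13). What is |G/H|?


|⟨13⟩| = n / gcd(13, 49) = 49 / 1 = 49
H is normal (ℤ_49 is abelian).
|G/H| = |G| / |H| = 49 / 49 = 1

|G/H| = 1


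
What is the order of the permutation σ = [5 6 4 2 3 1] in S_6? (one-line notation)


Cycle decomposition: (1 5 3 4 2 6)
Cycle lengths: 6
Order = lcm(6) = 6

ord(σ) = 6


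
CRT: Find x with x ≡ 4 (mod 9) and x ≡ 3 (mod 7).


m₁ = 9, m₂ = 7, gcd = 1, so CRT applies. M = m₁·m₂ = 63
Let M₁ = M/m₁ = 7, M₂ = M/m₂ = 9
Find y₁ ≡ M₁⁻¹ (mod m₁): 7⁻¹ ≡ 4 (mod 9)
Find y₂ ≡ M₂⁻¹ (mod m₂): 9⁻¹ ≡ 4 (mod 7)
x = a₁·M₁·y₁ + a₂·M₂·y₂ = 4·7·4 + 3·9·4 = 220
Reduce mod 63: x ≡ 31
Check: 31 mod 9 = 4 ✓, 31 mod 7 = 3 ✓

x ≡ 31 (mod 63)


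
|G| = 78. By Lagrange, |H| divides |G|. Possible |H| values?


Lagrange's theorem: |H| divides |G|
|G| = 78
Divisors of 78: 1, 2, 3, 6, 13, 26, 39, 78

Possible subgroup orders: {1, 2, 3, 6, 13, 26, 39, 78}


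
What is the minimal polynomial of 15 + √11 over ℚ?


Let α = 15 + √11. Then α - 15 = √11, so (α - 15)² = 11, giving α² - 30α + 214 = 0. Degree 2 and α ∉ ℚ, so this is the minimal polynomial.

Minimal polynomial: x² - 30x + 214


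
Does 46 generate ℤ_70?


g generates ℤ_n iff gcd(g, n) = 1
gcd(46, 70) = 2
Since gcd = 2 ≠ 1, ⟨46⟩ has order 35 < 70, so 46 is not a generator.

No, 46 does not generate ℤ_70


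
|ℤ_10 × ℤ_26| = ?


|A × B| = |A| · |B|
|ℤ_10 × ℤ_26| = 10 × 26 = 260

|ℤ_10 × ℤ_26| = 260


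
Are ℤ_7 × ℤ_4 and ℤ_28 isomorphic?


Comparing ℤ_7 × ℤ_4 and ℤ_28:
gcd(7,4) = 1, so ℤ_7 × ℤ_4 ≅ ℤ_28 (CRT)

Yes, ℤ_7 × ℤ_4 ≅ ℤ_28


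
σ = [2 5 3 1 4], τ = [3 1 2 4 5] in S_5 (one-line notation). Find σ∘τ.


σ∘τ: apply τ first, then σ
1 →τ 3 →σ 3
2 →τ 1 →σ 2
3 →τ 2 →σ 5
4 →τ 4 →σ 1
5 →τ 5 →σ 4

σ∘τ = [3 2 5 1 4]


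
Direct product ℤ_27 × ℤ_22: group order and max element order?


|ℤ_27 × ℤ_22| = 27 × 22 = 594
Max element order = lcm(27,22) = 594
Cyclic? Yes (gcd=1)

|ℤ_27×ℤ_22| = 594, max element order = 594


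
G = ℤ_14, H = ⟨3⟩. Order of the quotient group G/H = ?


|⟨3⟩| = n / gcd(3, 14) = 14 / 1 = 14
H is normal (ℤ_14 is abelian).
|G/H| = |G| / |H| = 14 / 14 = 1

|G/H| = 1


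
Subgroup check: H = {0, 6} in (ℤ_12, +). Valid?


Subgroup test for H = {0, 6} in (ℤ_12, +):
(1) 0 ∈ H? Yes
(2) Closure: for all a,b ∈ H, (a+b) mod 12 ∈ H? Yes
(3) Inverses: for all a ∈ H, -a mod 12 ∈ H? Yes

Yes, H is a subgroup of ℤ_12


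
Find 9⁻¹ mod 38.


Use the extended Euclidean algorithm to write 1 = 9·s + 38·t; then s mod 38 is the inverse.
Euclidean algorithm:
  9 = 0·38 + 9
  38 = 4·9 + 2
  9 = 4·2 + 1
  2 = 2·1 + 0
gcd(9,38) = 1
Back-substitution gives: 9·(17) + 38·(-4) = 1
So 9⁻¹ ≡ 17 ≡ 17 (mod 38)
Check: 9 × 17 = 153 ≡ 1 (mod 38) ✓

9⁻¹ ≡ 17 (mod 38)


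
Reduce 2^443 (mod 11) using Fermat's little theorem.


Fermat's little theorem: if p is prime and gcd(a,p)=1, then a^(p-1) ≡ 1 (mod p)
p = 11 is prime, gcd(2,11) = 1
Reduce exponent: 443 mod 10 = 3
So 2^443 ≡ 2^3 (mod 11)
2^3 mod 11 = 8

2^443 ≡ 8 (mod 11)


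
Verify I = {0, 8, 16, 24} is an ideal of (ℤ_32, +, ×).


Check ideal conditions for I = {0, 8, 16, 24} in ℤ_32:
(1) I is an additive subgroup? Yes
(2) For r ∈ ℤ_32 and a ∈ I: r·a ∈ I? Yes

Yes, I is an ideal of ℤ_32


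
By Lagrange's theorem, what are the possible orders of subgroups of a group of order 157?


Lagrange's theorem: |H| divides |G|
|G| = 157
Divisors of 157: 1, 157

Possible subgroup orders: {1, 157}


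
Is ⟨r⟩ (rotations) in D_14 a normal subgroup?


H = ⟨r⟩ (rotations) in D_14
The rotation subgroup ⟨r⟩ has index 2 in D_14, so it is normal

Yes, normal subgroup


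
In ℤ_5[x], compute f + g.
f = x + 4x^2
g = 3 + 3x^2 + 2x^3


Add coefficients mod 5:
x^0: 0 + 3 = 3 (mod 5)
x^1: 1 + 0 = 1 (mod 5)
x^2: 4 + 3 = 2 (mod 5)
x^3: 0 + 2 = 2 (mod 5)
Result: 3 + x + 2x^2 + 2x^3

f + g = 3 + x + 2x^2 + 2x^3


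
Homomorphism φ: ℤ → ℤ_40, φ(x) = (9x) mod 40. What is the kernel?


Kernel = preimage of identity
ker(φ) = {x ∈ ℤ : 9x ≡ 0 (mod 40)}. gcd(9,40) = 1, so 9x ≡ 0 (mod 40) ⟺ x ≡ 0 (mod 40/1 = 40). Hence ker(φ) = 40ℤ

ker(φ) = 40ℤ


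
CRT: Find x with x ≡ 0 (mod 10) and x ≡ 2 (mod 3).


m₁ = 10, m₂ = 3, gcd = 1, so CRT applies. M = m₁·m₂ = 30
Let M₁ = M/m₁ = 3, M₂ = M/m₂ = 10
Find y₁ ≡ M₁⁻¹ (mod m₁): 3⁻¹ ≡ 7 (mod 10)
Find y₂ ≡ M₂⁻¹ (mod m₂): 10⁻¹ ≡ 1 (mod 3)
x = a₁·M₁·y₁ + a₂·M₂·y₂ = 0·3·7 + 2·10·1 = 20
Reduce mod 30: x ≡ 20
Check: 20 mod 10 = 0 ✓, 20 mod 3 = 2 ✓

x ≡ 20 (mod 30)


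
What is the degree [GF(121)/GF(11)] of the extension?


GF(121) = GF(11^2), so the extension degree is 2

[GF(121)/GF(11)] = 2


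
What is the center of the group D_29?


Z(G) = {g ∈ G | gx = xg for all x ∈ G}
For odd n, Z(D_n) = {e}: no nontrivial rotation commutes with all reflections

Z(D_29) = {e}


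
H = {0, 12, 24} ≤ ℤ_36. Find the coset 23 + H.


23 + H = {23 + h (mod 36) : h ∈ H}
23+0=23, 23+12=35, 23+24=11
23 + H = {11, 23, 35} = 11 + H

23 + H = {11, 23, 35}


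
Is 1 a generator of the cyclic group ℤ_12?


g generates ℤ_n iff gcd(g, n) = 1
gcd(1, 12) = 1
Since gcd = 1, 1 is a generator.

Yes, 1 generates ℤ_12


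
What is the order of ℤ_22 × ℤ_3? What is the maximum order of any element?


|ℤ_22 × ℤ_3| = 22 × 3 = 66
Max element order = lcm(22,3) = 66
Cyclic? Yes (gcd=1)

|ℤ_22×ℤ_3| = 66, max element order = 66


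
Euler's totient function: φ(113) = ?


Factor n: 113 = 113
φ(n) = n · ∏(1 - 1/p) over distinct primes p | n
φ(113) = 113 · (1 - 1/113) = 112

φ(113) = 112


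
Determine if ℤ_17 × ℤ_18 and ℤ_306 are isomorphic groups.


Comparing ℤ_17 × ℤ_18 and ℤ_306:
gcd(17,18) = 1, so ℤ_17 × ℤ_18 ≅ ℤ_306 (CRT)

Yes, ℤ_17 × ℤ_18 ≅ ℤ_306


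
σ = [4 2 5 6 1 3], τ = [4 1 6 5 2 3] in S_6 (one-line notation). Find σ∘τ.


σ∘τ: apply τ first, then σ
1 →τ 4 →σ 6
2 →τ 1 →σ 4
3 →τ 6 →σ 3
4 →τ 5 →σ 1
5 →τ 2 →σ 2
6 →τ 3 →σ 5

σ∘τ = [6 4 3 1 2 5]


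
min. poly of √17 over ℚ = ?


√17 satisfies x² - 17 = 0, irreducible over ℚ since 17 is squarefree

Minimal polynomial: x² - 17


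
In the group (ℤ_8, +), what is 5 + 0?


Operation: addition mod 8
5 + 0 = (a + b) mod 8 with a = 5, b = 0

5 + 0 = 5


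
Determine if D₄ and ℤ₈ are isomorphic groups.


Comparing D₄ and ℤ₈:
D₄ is non-abelian, ℤ₈ is abelian

No, D₄ ≇ ℤ₈


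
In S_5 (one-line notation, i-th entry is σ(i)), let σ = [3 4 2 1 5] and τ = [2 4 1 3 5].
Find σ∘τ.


σ∘τ: apply τ first, then σ
1 →τ 2 →σ 4
2 →τ 4 →σ 1
3 →τ 1 →σ 3
4 →τ 3 →σ 2
5 →τ 5 →σ 5

σ∘τ = [4 1 3 2 5]


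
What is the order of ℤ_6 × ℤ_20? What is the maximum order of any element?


|ℤ_6 × ℤ_20| = 6 × 20 = 120
Max element order = lcm(6,20) = 60
Cyclic? No (gcd=2)

|ℤ_6×ℤ_20| = 120, max element order = 60


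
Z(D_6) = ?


Z(G) = {g ∈ G | gx = xg for all x ∈ G}
For even n, Z(D_n) = {e, r^(n/2)}: the 180° rotation r^3 commutes with every reflection and rotation

Z(D_6) = {e, r^3}


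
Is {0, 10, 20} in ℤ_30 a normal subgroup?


H = {0, 10, 20} in ℤ_30
ℤ_30 is abelian; every subgroup of an abelian group is normal

Yes, normal subgroup


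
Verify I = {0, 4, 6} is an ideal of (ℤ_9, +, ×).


Check ideal conditions for I = {0, 4, 6} in ℤ_9:
(1) I is an additive subgroup? No
(2) For r ∈ ℤ_9 and a ∈ I: r·a ∈ I? No  [counterexample: r=2, a=4, r·a mod 9 = 8 ∉ I]

No, I is not an ideal of ℤ_9


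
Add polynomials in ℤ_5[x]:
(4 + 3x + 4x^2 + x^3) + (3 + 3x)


Add coefficients mod 5:
x^0: 4 + 3 = 2 (mod 5)
x^1: 3 + 3 = 1 (mod 5)
x^2: 4 + 0 = 4 (mod 5)
x^3: 1 + 0 = 1 (mod 5)
Result: 2 + x + 4x^2 + x^3

f + g = 2 + x + 4x^2 + x^3


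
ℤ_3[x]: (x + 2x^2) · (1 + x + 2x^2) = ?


Expand and collect like terms; reduce coefficients mod 3:
x^0: 0·1 = 0 ≡ 0 (mod 3)
x^1: 0·1 + 1·1 = 1 ≡ 1 (mod 3)
x^2: 0·2 + 1·1 + 2·1 = 3 ≡ 0 (mod 3)
x^3: 1·2 + 2·1 = 4 ≡ 1 (mod 3)
x^4: 2·2 = 4 ≡ 1 (mod 3)
Result: x + x^3 + x^4

f · g = x + x^3 + x^4


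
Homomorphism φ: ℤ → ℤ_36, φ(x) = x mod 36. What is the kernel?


Kernel = preimage of identity
ker(φ) = {x ∈ ℤ : x ≡ 0 (mod 36)} = 36ℤ = {0, ±36, ±72, ...}

ker(φ) = 36ℤ


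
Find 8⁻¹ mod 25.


Use the extended Euclidean algorithm to write 1 = 8·s + 25·t; then s mod 25 is the inverse.
Euclidean algorithm:
  8 = 0·25 + 8
  25 = 3·8 + 1
  8 = 8·1 + 0
gcd(8,25) = 1
Back-substitution gives: 8·(-3) + 25·(1) = 1
So 8⁻¹ ≡ -3 ≡ 22 (mod 25)
Check: 8 × 22 = 176 ≡ 1 (mod 25) ✓

8⁻¹ ≡ 22 (mod 25)


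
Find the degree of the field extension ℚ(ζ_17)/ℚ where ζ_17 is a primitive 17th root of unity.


[ℚ(ζ_n):ℚ] = deg Φ_n(x) = φ(n). Here φ(17) = 16

[ℚ(ζ_17)/ℚ where ζ_17 is a primitive 17th root of unity] = 16


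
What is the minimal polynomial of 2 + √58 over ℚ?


Let α = 2 + √58. Then α - 2 = √58, so (α - 2)² = 58, giving α² - 4α - 54 = 0. Degree 2 and α ∉ ℚ, so this is the minimal polynomial.

Minimal polynomial: x² - 4x - 54


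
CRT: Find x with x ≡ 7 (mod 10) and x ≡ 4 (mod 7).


m₁ = 10, m₂ = 7, gcd = 1, so CRT applies. M = m₁·m₂ = 70
Let M₁ = M/m₁ = 7, M₂ = M/m₂ = 10
Find y₁ ≡ M₁⁻¹ (mod m₁): 7⁻¹ ≡ 3 (mod 10)
Find y₂ ≡ M₂⁻¹ (mod m₂): 10⁻¹ ≡ 5 (mod 7)
x = a₁·M₁·y₁ + a₂·M₂·y₂ = 7·7·3 + 4·10·5 = 347
Reduce mod 70: x ≡ 67
Check: 67 mod 10 = 7 ✓, 67 mod 7 = 4 ✓

x ≡ 67 (mod 70)


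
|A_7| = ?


|A_n| = n!/2 (even permutations)
|A_7| = 7!/2 = 5040/2 = 2520

|A_7| = 2520


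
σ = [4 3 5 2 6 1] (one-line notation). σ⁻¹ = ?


To find σ⁻¹, swap domain and range:
σ(1) = 4 → σ⁻¹(4) = 1
σ(2) = 3 → σ⁻¹(3) = 2
σ(3) = 5 → σ⁻¹(5) = 3
σ(4) = 2 → σ⁻¹(2) = 4
σ(5) = 6 → σ⁻¹(6) = 5
σ(6) = 1 → σ⁻¹(1) = 6

σ⁻¹ = [6 4 2 1 3 5]


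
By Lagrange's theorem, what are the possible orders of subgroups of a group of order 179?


Lagrange's theorem: |H| divides |G|
|G| = 179
Divisors of 179: 1, 179

Possible subgroup orders: {1, 179}


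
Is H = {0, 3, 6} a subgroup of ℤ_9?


Subgroup test for H = {0, 3, 6} in (ℤ_9, +):
(1) 0 ∈ H? Yes
(2) Closure: for all a,b ∈ H, (a+b) mod 9 ∈ H? Yes
(3) Inverses: for all a ∈ H, -a mod 9 ∈ H? Yes

Yes, H is a subgroup of ℤ_9


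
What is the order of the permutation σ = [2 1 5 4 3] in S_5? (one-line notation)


Cycle decomposition: (1 2) (3 5)
Cycle lengths: 2, 2
Order = lcm(2, 2) = 2

ord(σ) = 2


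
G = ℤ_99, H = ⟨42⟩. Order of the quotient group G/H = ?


|⟨42⟩| = n / gcd(42, 99) = 99 / 3 = 33
H is normal (ℤ_99 is abelian).
|G/H| = |G| / |H| = 99 / 33 = 3

|G/H| = 3


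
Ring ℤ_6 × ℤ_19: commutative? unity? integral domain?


Direct product ring; commutative with unity (1,1); but (1,0)·(0,1) = (0,0) gives zero divisors, so not an integral domain
Commutative: Yes
Integral domain: No
Has unity: Yes

ℤ_6 × ℤ_19: Commutative=Yes, Unity=Yes


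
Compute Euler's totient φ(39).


Factor n: 39 = 3 × 13
φ(n) = n · ∏(1 - 1/p) over distinct primes p | n
φ(39) = 39 · (1 - 1/3) · (1 - 1/13) = 24

φ(39) = 24


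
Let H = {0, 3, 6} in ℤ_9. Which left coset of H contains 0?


0 + H = {0 + h (mod 9) : h ∈ H}
0+0=0, 0+3=3, 0+6=6

0 + H = {0, 3, 6}


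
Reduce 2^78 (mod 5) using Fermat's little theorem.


Fermat's little theorem: if p is prime and gcd(a,p)=1, then a^(p-1) ≡ 1 (mod p)
p = 5 is prime, gcd(2,5) = 1
Reduce exponent: 78 mod 4 = 2
So 2^78 ≡ 2^2 (mod 5)
2^2 mod 5 = 4

2^78 ≡ 4 (mod 5)


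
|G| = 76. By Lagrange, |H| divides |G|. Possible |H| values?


Lagrange's theorem: |H| divides |G|
|G| = 76
Divisors of 76: 1, 2, 4, 19, 38, 76

Possible subgroup orders: {1, 2, 4, 19, 38, 76}


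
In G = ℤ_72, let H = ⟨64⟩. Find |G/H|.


|⟨64⟩| = n / gcd(64, 72) = 72 / 8 = 9
H is normal (ℤ_72 is abelian).
|G/H| = |G| / |H| = 72 / 9 = 8

|G/H| = 8


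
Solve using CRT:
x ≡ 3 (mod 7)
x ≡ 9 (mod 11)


m₁ = 7, m₂ = 11, gcd = 1, so CRT applies. M = m₁·m₂ = 77
Let M₁ = M/m₁ = 11, M₂ = M/m₂ = 7
Find y₁ ≡ M₁⁻¹ (mod m₁): 11⁻¹ ≡ 2 (mod 7)
Find y₂ ≡ M₂⁻¹ (mod m₂): 7⁻¹ ≡ 8 (mod 11)
x = a₁·M₁·y₁ + a₂·M₂·y₂ = 3·11·2 + 9·7·8 = 570
Reduce mod 77: x ≡ 31
Check: 31 mod 7 = 3 ✓, 31 mod 11 = 9 ✓

x ≡ 31 (mod 77)


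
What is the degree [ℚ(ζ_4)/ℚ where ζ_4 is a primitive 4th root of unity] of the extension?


[ℚ(ζ_n):ℚ] = deg Φ_n(x) = φ(n). Here φ(4) = 2

[ℚ(ζ_4)/ℚ where ζ_4 is a primitive 4th root of unity] = 2


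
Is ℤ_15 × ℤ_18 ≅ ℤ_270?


Comparing ℤ_15 × ℤ_18 and ℤ_270:
gcd(15,18) = 3 ≠ 1. Max element order in ℤ_15×ℤ_18 is lcm(15,18) = 90 < 270, so it has no element of order 270

No, ℤ_15 × ℤ_18 ≇ ℤ_270


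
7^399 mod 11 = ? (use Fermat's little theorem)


Fermat's little theorem: if p is prime and gcd(a,p)=1, then a^(p-1) ≡ 1 (mod p)
p = 11 is prime, gcd(7,11) = 1
Reduce exponent: 399 mod 10 = 9
So 7^399 ≡ 7^9 (mod 11)
7^9 mod 11 = 8

7^399 ≡ 8 (mod 11)


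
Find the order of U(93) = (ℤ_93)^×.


U(n) is the group of units mod n; |U(n)| = φ(n)
|U(93)| = φ(93) = 60

|U(93) = (ℤ_93)^×| = 60


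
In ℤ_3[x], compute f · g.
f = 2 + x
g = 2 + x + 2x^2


Expand and collect like terms; reduce coefficients mod 3:
x^0: 2·2 = 4 ≡ 1 (mod 3)
x^1: 2·1 + 1·2 = 4 ≡ 1 (mod 3)
x^2: 2·2 + 1·1 = 5 ≡ 2 (mod 3)
x^3: 1·2 = 2 ≡ 2 (mod 3)
Result: 1 + x + 2x^2 + 2x^3

f · g = 1 + x + 2x^2 + 2x^3


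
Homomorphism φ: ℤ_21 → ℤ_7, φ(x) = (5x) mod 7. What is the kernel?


Kernel = preimage of identity
ker(φ) = {x ∈ ℤ_21 : 5x ≡ 0 (mod 7)}. Since 7 | 21, φ is well-defined. The kernel is the cyclic subgroup ⟨7⟩ of ℤ_21 (order 3), i.e. {0, 7, 14}

ker(φ) = {0, 7, 14}


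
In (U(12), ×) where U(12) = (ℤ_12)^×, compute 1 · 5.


Operation: multiplication mod 12
1 · 5 = (a × b) mod 12 with a = 1, b = 5

1 · 5 = 5


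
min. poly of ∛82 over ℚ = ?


∛82 satisfies x³ - 82 = 0, irreducible over ℚ (no rational root; 82 is not a perfect cube)

Minimal polynomial: x³ - 82


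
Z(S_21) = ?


Z(G) = {g ∈ G | gx = xg for all x ∈ G}
S_n is non-abelian for n ≥ 3; Z(S_21) is trivial

Z(S_21) = {e}


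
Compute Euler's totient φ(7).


φ(n) = count of k ∈ {1,...,n} with gcd(k,n)=1
Coprimes to 7: {1, 2, 3, 4, 5, 6}
Count: 6

φ(7) = 6


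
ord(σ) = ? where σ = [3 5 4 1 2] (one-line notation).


Cycle decomposition: (1 3 4) (2 5)
Cycle lengths: 3, 2
Order = lcm(3, 2) = 6

ord(σ) = 6


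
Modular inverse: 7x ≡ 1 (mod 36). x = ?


Use the extended Euclidean algorithm to write 1 = 7·s + 36·t; then s mod 36 is the inverse.
Euclidean algorithm:
  7 = 0·36 + 7
  36 = 5·7 + 1
  7 = 7·1 + 0
gcd(7,36) = 1
Back-substitution gives: 7·(-5) + 36·(1) = 1
So 7⁻¹ ≡ -5 ≡ 31 (mod 36)
Check: 7 × 31 = 217 ≡ 1 (mod 36) ✓

7⁻¹ ≡ 31 (mod 36)


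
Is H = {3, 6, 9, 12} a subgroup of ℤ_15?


Subgroup test for H = {3, 6, 9, 12} in (ℤ_15, +):
(1) 0 ∈ H? No
(2) Closure: for all a,b ∈ H, (a+b) mod 15 ∈ H? No  [counterexample: 3 + 12 = 0 ∉ H]
(3) Inverses: for all a ∈ H, -a mod 15 ∈ H? Yes

No, H is not a subgroup of ℤ_15


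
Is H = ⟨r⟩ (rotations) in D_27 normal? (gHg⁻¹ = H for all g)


H = ⟨r⟩ (rotations) in D_27
The rotation subgroup ⟨r⟩ has index 2 in D_27, so it is normal

Yes, normal subgroup


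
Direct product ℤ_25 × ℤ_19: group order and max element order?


|ℤ_25 × ℤ_19| = 25 × 19 = 475
Max element order = lcm(25,19) = 475
Cyclic? Yes (gcd=1)

|ℤ_25×ℤ_19| = 475, max element order = 475


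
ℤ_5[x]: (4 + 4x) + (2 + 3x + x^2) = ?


Add coefficients mod 5:
x^0: 4 + 2 = 1 (mod 5)
x^1: 4 + 3 = 2 (mod 5)
x^2: 0 + 1 = 1 (mod 5)
Result: 1 + 2x + x^2

f + g = 1 + 2x + x^2


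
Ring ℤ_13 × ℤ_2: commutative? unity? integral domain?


Direct product ring; commutative with unity (1,1); but (1,0)·(0,1) = (0,0) gives zero divisors, so not an integral domain
Commutative: Yes
Integral domain: No
Has unity: Yes

ℤ_13 × ℤ_2: Commutative=Yes, Unity=Yes


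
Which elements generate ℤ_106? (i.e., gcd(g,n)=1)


g generates ℤ_n iff gcd(g,n) = 1
Prime factors of 106: 2, 53
Generators are g ∈ {1,...,105} not divisible by any of these primes.
Generators: {1, 3, 5, 7, 9, 11, 13, 15, 17, 19, 21, 23, 25, 27, 29, 31, 33, 35, 37, 39, 41, 43, 45, 47, 49, 51, 55, 57, 59, 61, 63, 65, 67, 69, 71, 73, 75, 77, 79, 81, 83, 85, 87, 89, 91, 93, 95, 97, 99, 101, 103, 105}
Number of generators = φ(106) = 52

Generators of ℤ_106 = {1, 3, 5, 7, 9, 11, 13, 15, 17, 19, 21, 23, 25, 27, 29, 31, 33, 35, 37, 39, 41, 43, 45, 47, 49, 51, 55, 57, 59, 61, 63, 65, 67, 69, 71, 73, 75, 77, 79, 81, 83, 85, 87, 89, 91, 93, 95, 97, 99, 101, 103, 105}


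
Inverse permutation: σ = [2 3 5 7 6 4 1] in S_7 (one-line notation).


To find σ⁻¹, swap domain and range:
σ(1) = 2 → σ⁻¹(2) = 1
σ(2) = 3 → σ⁻¹(3) = 2
σ(3) = 5 → σ⁻¹(5) = 3
σ(4) = 7 → σ⁻¹(7) = 4
σ(5) = 6 → σ⁻¹(6) = 5
σ(6) = 4 → σ⁻¹(4) = 6
σ(7) = 1 → σ⁻¹(1) = 7

σ⁻¹ = [7 1 2 6 3 5 4]


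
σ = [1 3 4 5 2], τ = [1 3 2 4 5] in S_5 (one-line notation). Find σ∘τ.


σ∘τ: apply τ first, then σ
1 →τ 1 →σ 1
2 →τ 3 →σ 4
3 →τ 2 →σ 3
4 →τ 4 →σ 5
5 →τ 5 →σ 2

σ∘τ = [1 4 3 5 2]


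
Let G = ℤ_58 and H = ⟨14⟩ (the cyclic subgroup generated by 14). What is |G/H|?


|⟨14⟩| = n / gcd(14, 58) = 58 / 2 = 29
H is normal (ℤ_58 is abelian).
|G/H| = |G| / |H| = 58 / 29 = 2

|G/H| = 2


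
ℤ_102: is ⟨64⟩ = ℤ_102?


g generates ℤ_n iff gcd(g, n) = 1
gcd(64, 102) = 2
Since gcd = 2 ≠ 1, ⟨64⟩ has order 51 < 102, so 64 is not a generator.

No, 64 does not generate ℤ_102


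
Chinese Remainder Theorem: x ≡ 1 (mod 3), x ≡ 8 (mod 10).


m₁ = 3, m₂ = 10, gcd = 1, so CRT applies. M = m₁·m₂ = 30
Let M₁ = M/m₁ = 10, M₂ = M/m₂ = 3
Find y₁ ≡ M₁⁻¹ (mod m₁): 10⁻¹ ≡ 1 (mod 3)
Find y₂ ≡ M₂⁻¹ (mod m₂): 3⁻¹ ≡ 7 (mod 10)
x = a₁·M₁·y₁ + a₂·M₂·y₂ = 1·10·1 + 8·3·7 = 178
Reduce mod 30: x ≡ 28
Check: 28 mod 3 = 1 ✓, 28 mod 10 = 8 ✓

x ≡ 28 (mod 30)


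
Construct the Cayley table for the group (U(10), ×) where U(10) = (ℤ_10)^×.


Elements: {1, 3, 7, 9}
Operation: multiplication mod 10
Entry (a, b) = (a × b) mod 10

Cayley table:
  | 1 | 3 | 7 | 9
1 | 1 | 3 | 7 | 9
3 | 3 | 9 | 1 | 7
7 | 7 | 1 | 9 | 3
9 | 9 | 7 | 3 | 1


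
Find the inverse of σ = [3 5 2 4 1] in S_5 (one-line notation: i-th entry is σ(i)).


To find σ⁻¹, swap domain and range:
σ(1) = 3 → σ⁻¹(3) = 1
σ(2) = 5 → σ⁻¹(5) = 2
σ(3) = 2 → σ⁻¹(2) = 3
σ(4) = 4 → σ⁻¹(4) = 4
σ(5) = 1 → σ⁻¹(1) = 5

σ⁻¹ = [5 3 1 4 2]


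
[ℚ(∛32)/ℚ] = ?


∛32 has minimal polynomial x³ - 32 (irreducible over ℚ since 32 is not a perfect cube)

[ℚ(∛32)/ℚ] = 3


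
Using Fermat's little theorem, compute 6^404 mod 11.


Fermat's little theorem: if p is prime and gcd(a,p)=1, then a^(p-1) ≡ 1 (mod p)
p = 11 is prime, gcd(6,11) = 1
Reduce exponent: 404 mod 10 = 4
So 6^404 ≡ 6^4 (mod 11)
6^4 mod 11 = 9

6^404 ≡ 9 (mod 11)


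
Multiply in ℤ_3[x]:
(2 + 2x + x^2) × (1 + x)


Expand and collect like terms; reduce coefficients mod 3:
x^0: 2·1 = 2 ≡ 2 (mod 3)
x^1: 2·1 + 2·1 = 4 ≡ 1 (mod 3)
x^2: 2·1 + 1·1 = 3 ≡ 0 (mod 3)
x^3: 1·1 = 1 ≡ 1 (mod 3)
Result: 2 + x + x^3

f · g = 2 + x + x^3


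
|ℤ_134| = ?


ℤ_n has n elements.

|ℤ_134| = 134


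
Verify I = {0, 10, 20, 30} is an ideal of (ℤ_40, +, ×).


Check ideal conditions for I = {0, 10, 20, 30} in ℤ_40:
(1) I is an additive subgroup? Yes
(2) For r ∈ ℤ_40 and a ∈ I: r·a ∈ I? Yes

Yes, I is an ideal of ℤ_40


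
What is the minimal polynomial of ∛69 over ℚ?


∛69 satisfies x³ - 69 = 0, irreducible over ℚ (no rational root; 69 is not a perfect cube)

Minimal polynomial: x³ - 69


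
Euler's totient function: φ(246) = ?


Factor n: 246 = 2 × 3 × 41
φ(n) = n · ∏(1 - 1/p) over distinct primes p | n
φ(246) = 246 · (1 - 1/2) · (1 - 1/3) · (1 - 1/41) = 80

φ(246) = 80


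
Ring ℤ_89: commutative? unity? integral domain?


ℤ_89 is a commutative ring with unity 1; 89 is prime, so ℤ_89 is a field (hence an integral domain)
Commutative: Yes
Integral domain: Yes
Has unity: Yes

ℤ_89: Commutative=Yes, Unity=Yes


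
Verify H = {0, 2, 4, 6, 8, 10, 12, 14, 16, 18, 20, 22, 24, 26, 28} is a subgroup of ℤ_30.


Subgroup test for H = {0, 2, 4, 6, 8, 10, 12, 14, 16, 18, 20, 22, 24, 26, 28} in (ℤ_30, +):
(1) 0 ∈ H? Yes
(2) Closure: for all a,b ∈ H, (a+b) mod 30 ∈ H? Yes
(3) Inverses: for all a ∈ H, -a mod 30 ∈ H? Yes

Yes, H is a subgroup of ℤ_30


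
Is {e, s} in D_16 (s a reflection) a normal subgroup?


H = {e, s} in D_16 (s a reflection)
r·s·r⁻¹ = sr⁻² ≠ s for n ≥ 3, so {e, s} is not closed under conjugation

No, not a normal subgroup


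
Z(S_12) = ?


Z(G) = {g ∈ G | gx = xg for all x ∈ G}
S_n is non-abelian for n ≥ 3; Z(S_12) is trivial

Z(S_12) = {e}


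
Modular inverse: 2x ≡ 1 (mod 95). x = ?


Use the extended Euclidean algorithm to write 1 = 2·s + 95·t; then s mod 95 is the inverse.
Euclidean algorithm:
  2 = 0·95 + 2
  95 = 47·2 + 1
  2 = 2·1 + 0
gcd(2,95) = 1
Back-substitution gives: 2·(-47) + 95·(1) = 1
So 2⁻¹ ≡ -47 ≡ 48 (mod 95)
Check: 2 × 48 = 96 ≡ 1 (mod 95) ✓

2⁻¹ ≡ 48 (mod 95)


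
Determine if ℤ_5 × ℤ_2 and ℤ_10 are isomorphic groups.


Comparing ℤ_5 × ℤ_2 and ℤ_10:
gcd(5,2) = 1, so ℤ_5 × ℤ_2 ≅ ℤ_10 (CRT)

Yes, ℤ_5 × ℤ_2 ≅ ℤ_10


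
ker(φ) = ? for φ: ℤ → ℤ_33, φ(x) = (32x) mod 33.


Kernel = preimage of identity
ker(φ) = {x ∈ ℤ : 32x ≡ 0 (mod 33)}. gcd(32,33) = 1, so 32x ≡ 0 (mod 33) ⟺ x ≡ 0 (mod 33/1 = 33). Hence ker(φ) = 33ℤ

ker(φ) = 33ℤ


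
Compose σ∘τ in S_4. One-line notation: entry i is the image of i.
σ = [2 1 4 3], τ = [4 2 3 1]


σ∘τ: apply τ first, then σ
1 →τ 4 →σ 3
2 →τ 2 →σ 1
3 →τ 3 →σ 4
4 →τ 1 →σ 2

σ∘τ = [3 1 4 2]


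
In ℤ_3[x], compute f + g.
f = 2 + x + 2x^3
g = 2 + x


Add coefficients mod 3:
x^0: 2 + 2 = 1 (mod 3)
x^1: 1 + 1 = 2 (mod 3)
x^2: 0 + 0 = 0 (mod 3)
x^3: 2 + 0 = 2 (mod 3)
Result: 1 + 2x + 2x^3

f + g = 1 + 2x + 2x^3


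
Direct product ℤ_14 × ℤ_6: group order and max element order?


|ℤ_14 × ℤ_6| = 14 × 6 = 84
Max element order = lcm(14,6) = 42
Cyclic? No (gcd=2)

|ℤ_14×ℤ_6| = 84, max element order = 42


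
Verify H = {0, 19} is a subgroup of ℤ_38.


Subgroup test for H = {0, 19} in (ℤ_38, +):
(1) 0 ∈ H? Yes
(2) Closure: for all a,b ∈ H, (a+b) mod 38 ∈ H? Yes
(3) Inverses: for all a ∈ H, -a mod 38 ∈ H? Yes

Yes, H is a subgroup of ℤ_38


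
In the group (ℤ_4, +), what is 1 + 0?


Operation: addition mod 4
1 + 0 = (a + b) mod 4 with a = 1, b = 0

1 + 0 = 1


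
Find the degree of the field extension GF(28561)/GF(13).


GF(28561) = GF(13^4), so the extension degree is 4

[GF(28561)/GF(13)] = 4


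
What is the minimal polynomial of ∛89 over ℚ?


∛89 satisfies x³ - 89 = 0, irreducible over ℚ (no rational root; 89 is not a perfect cube)

Minimal polynomial: x³ - 89


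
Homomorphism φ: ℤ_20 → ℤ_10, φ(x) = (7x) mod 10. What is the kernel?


Kernel = preimage of identity
ker(φ) = {x ∈ ℤ_20 : 7x ≡ 0 (mod 10)}. Since 10 | 20, φ is well-defined. The kernel is the cyclic subgroup ⟨10⟩ of ℤ_20 (order 2), i.e. {0, 10}

ker(φ) = {0, 10}


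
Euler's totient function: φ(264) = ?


Factor n: 264 = 2^3 × 3 × 11
φ(n) = n · ∏(1 - 1/p) over distinct primes p | n
φ(264) = 264 · (1 - 1/2) · (1 - 1/3) · (1 - 1/11) = 80

φ(264) = 80


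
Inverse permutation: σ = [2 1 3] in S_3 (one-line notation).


To find σ⁻¹, swap domain and range:
σ(1) = 2 → σ⁻¹(2) = 1
σ(2) = 1 → σ⁻¹(1) = 2
σ(3) = 3 → σ⁻¹(3) = 3

σ⁻¹ = [2 1 3]


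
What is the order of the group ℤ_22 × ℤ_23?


|A × B| = |A| · |B|
|ℤ_22 × ℤ_23| = 22 × 23 = 506

|ℤ_22 × ℤ_23| = 506


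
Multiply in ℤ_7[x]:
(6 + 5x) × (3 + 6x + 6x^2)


Expand and collect like terms; reduce coefficients mod 7:
x^0: 6·3 = 18 ≡ 4 (mod 7)
x^1: 6·6 + 5·3 = 51 ≡ 2 (mod 7)
x^2: 6·6 + 5·6 = 66 ≡ 3 (mod 7)
x^3: 5·6 = 30 ≡ 2 (mod 7)
Result: 4 + 2x + 3x^2 + 2x^3

f · g = 4 + 2x + 3x^2 + 2x^3


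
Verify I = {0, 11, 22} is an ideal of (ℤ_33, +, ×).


Check ideal conditions for I = {0, 11, 22} in ℤ_33:
(1) I is an additive subgroup? Yes
(2) For r ∈ ℤ_33 and a ∈ I: r·a ∈ I? Yes

Yes, I is an ideal of ℤ_33


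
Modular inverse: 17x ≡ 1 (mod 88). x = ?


Use the extended Euclidean algorithm to write 1 = 17·s + 88·t; then s mod 88 is the inverse.
Euclidean algorithm:
  17 = 0·88 + 17
  88 = 5·17 + 3
  17 = 5·3 + 2
  3 = 1·2 + 1
  2 = 2·1 + 0
gcd(17,88) = 1
Back-substitution gives: 17·(-31) + 88·(6) = 1
So 17⁻¹ ≡ -31 ≡ 57 (mod 88)
Check: 17 × 57 = 969 ≡ 1 (mod 88) ✓

17⁻¹ ≡ 57 (mod 88)


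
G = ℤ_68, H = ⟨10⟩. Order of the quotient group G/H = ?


|⟨10⟩| = n / gcd(10, 68) = 68 / 2 = 34
H is normal (ℤ_68 is abelian).
|G/H| = |G| / |H| = 68 / 34 = 2

|G/H| = 2


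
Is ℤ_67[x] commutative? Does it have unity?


ℤ_67 is a field (n prime), so ℤ_67[x] is a commutative integral domain with unity
Commutative: Yes
Integral domain: Yes
Has unity: Yes

ℤ_67[x]: Commutative=Yes, Unity=Yes


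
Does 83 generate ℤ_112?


g generates ℤ_n iff gcd(g, n) = 1
gcd(83, 112) = 1
Since gcd = 1, 83 is a generator.

Yes, 83 generates ℤ_112


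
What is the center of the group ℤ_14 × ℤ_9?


Z(G) = {g ∈ G | gx = xg for all x ∈ G}
Direct product of abelian groups is abelian, so Z(G) = G

Z(ℤ_14 × ℤ_9) = ℤ_14 × ℤ_9


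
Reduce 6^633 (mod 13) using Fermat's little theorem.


Fermat's little theorem: if p is prime and gcd(a,p)=1, then a^(p-1) ≡ 1 (mod p)
p = 13 is prime, gcd(6,13) = 1
Reduce exponent: 633 mod 12 = 9
So 6^633 ≡ 6^9 (mod 13)
6^9 mod 13 = 5

6^633 ≡ 5 (mod 13)


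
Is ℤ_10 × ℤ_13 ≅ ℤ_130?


Comparing ℤ_10 × ℤ_13 and ℤ_130:
gcd(10,13) = 1, so ℤ_10 × ℤ_13 ≅ ℤ_130 (CRT)

Yes, ℤ_10 × ℤ_13 ≅ ℤ_130


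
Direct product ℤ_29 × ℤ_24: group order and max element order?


|ℤ_29 × ℤ_24| = 29 × 24 = 696
Max element order = lcm(29,24) = 696
Cyclic? Yes (gcd=1)

|ℤ_29×ℤ_24| = 696, max element order = 696


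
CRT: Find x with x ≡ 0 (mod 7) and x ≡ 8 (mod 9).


m₁ = 7, m₂ = 9, gcd = 1, so CRT applies. M = m₁·m₂ = 63
Let M₁ = M/m₁ = 9, M₂ = M/m₂ = 7
Find y₁ ≡ M₁⁻¹ (mod m₁): 9⁻¹ ≡ 4 (mod 7)
Find y₂ ≡ M₂⁻¹ (mod m₂): 7⁻¹ ≡ 4 (mod 9)
x = a₁·M₁·y₁ + a₂·M₂·y₂ = 0·9·4 + 8·7·4 = 224
Reduce mod 63: x ≡ 35
Check: 35 mod 7 = 0 ✓, 35 mod 9 = 8 ✓

x ≡ 35 (mod 63)


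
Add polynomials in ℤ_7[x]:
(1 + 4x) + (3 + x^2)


Add coefficients mod 7:
x^0: 1 + 3 = 4 (mod 7)
x^1: 4 + 0 = 4 (mod 7)
x^2: 0 + 1 = 1 (mod 7)
Result: 4 + 4x + x^2

f + g = 4 + 4x + x^2


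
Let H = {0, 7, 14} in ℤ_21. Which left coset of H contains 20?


20 + H = {20 + h (mod 21) : h ∈ H}
20+0=20, 20+7=6, 20+14=13
20 + H = {6, 13, 20} = 6 + H

20 + H = {6, 13, 20}


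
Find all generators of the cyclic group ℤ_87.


g generates ℤ_n iff gcd(g,n) = 1
Prime factors of 87: 3, 29
Generators are g ∈ {1,...,86} not divisible by any of these primes.
Generators: {1, 2, 4, 5, 7, 8, 10, 11, 13, 14, 16, 17, 19, 20, 22, 23, 25, 26, 28, 31, 32, 34, 35, 37, 38, 40, 41, 43, 44, 46, 47, 49, 50, 52, 53, 55, 56, 59, 61, 62, 64, 65, 67, 68, 70, 71, 73, 74, 76, 77, 79, 80, 82, 83, 85, 86}
Number of generators = φ(87) = 56

Generators of ℤ_87 = {1, 2, 4, 5, 7, 8, 10, 11, 13, 14, 16, 17, 19, 20, 22, 23, 25, 26, 28, 31, 32, 34, 35, 37, 38, 40, 41, 43, 44, 46, 47, 49, 50, 52, 53, 55, 56, 59, 61, 62, 64, 65, 67, 68, 70, 71, 73, 74, 76, 77, 79, 80, 82, 83, 85, 86}


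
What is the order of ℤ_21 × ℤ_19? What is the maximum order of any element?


|ℤ_21 × ℤ_19| = 21 × 19 = 399
Max element order = lcm(21,19) = 399
Cyclic? Yes (gcd=1)

|ℤ_21×ℤ_19| = 399, max element order = 399


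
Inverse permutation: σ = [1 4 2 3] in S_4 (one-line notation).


To find σ⁻¹, swap domain and range:
σ(1) = 1 → σ⁻¹(1) = 1
σ(2) = 4 → σ⁻¹(4) = 2
σ(3) = 2 → σ⁻¹(2) = 3
σ(4) = 3 → σ⁻¹(3) = 4

σ⁻¹ = [1 3 4 2]


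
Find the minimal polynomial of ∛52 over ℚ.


∛52 satisfies x³ - 52 = 0, irreducible over ℚ (no rational root; 52 is not a perfect cube)

Minimal polynomial: x³ - 52


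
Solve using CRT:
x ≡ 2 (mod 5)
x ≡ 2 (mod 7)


m₁ = 5, m₂ = 7, gcd = 1, so CRT applies. M = m₁·m₂ = 35
Let M₁ = M/m₁ = 7, M₂ = M/m₂ = 5
Find y₁ ≡ M₁⁻¹ (mod m₁): 7⁻¹ ≡ 3 (mod 5)
Find y₂ ≡ M₂⁻¹ (mod m₂): 5⁻¹ ≡ 3 (mod 7)
x = a₁·M₁·y₁ + a₂·M₂·y₂ = 2·7·3 + 2·5·3 = 72
Reduce mod 35: x ≡ 2
Check: 2 mod 5 = 2 ✓, 2 mod 7 = 2 ✓

x ≡ 2 (mod 35)


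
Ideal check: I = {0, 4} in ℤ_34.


Check ideal conditions for I = {0, 4} in ℤ_34:
(1) I is an additive subgroup? No
(2) For r ∈ ℤ_34 and a ∈ I: r·a ∈ I? No  [counterexample: r=2, a=4, r·a mod 34 = 8 ∉ I]

No, I is not an ideal of ℤ_34


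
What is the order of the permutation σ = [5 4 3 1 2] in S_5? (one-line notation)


Cycle decomposition: (1 5 2 4)
Cycle lengths: 4
Order = lcm(4) = 4

ord(σ) = 4


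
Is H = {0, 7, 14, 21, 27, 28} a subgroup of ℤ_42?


Subgroup test for H = {0, 7, 14, 21, 27, 28} in (ℤ_42, +):
(1) 0 ∈ H? Yes
(2) Closure: for all a,b ∈ H, (a+b) mod 42 ∈ H? No  [counterexample: 7 + 27 = 34 ∉ H]
(3) Inverses: for all a ∈ H, -a mod 42 ∈ H? No

No, H is not a subgroup of ℤ_42


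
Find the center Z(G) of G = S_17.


Z(G) = {g ∈ G | gx = xg for all x ∈ G}
S_n is non-abelian for n ≥ 3; Z(S_17) is trivial

Z(S_17) = {e}


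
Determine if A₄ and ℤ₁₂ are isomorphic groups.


Comparing A₄ and ℤ₁₂:
A₄ is non-abelian, ℤ₁₂ is abelian

No, A₄ ≇ ℤ₁₂


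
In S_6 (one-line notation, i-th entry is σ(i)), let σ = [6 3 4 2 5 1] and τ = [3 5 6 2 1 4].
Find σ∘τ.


σ∘τ: apply τ first, then σ
1 →τ 3 →σ 4
2 →τ 5 →σ 5
3 →τ 6 →σ 1
4 →τ 2 →σ 3
5 →τ 1 →σ 6
6 →τ 4 →σ 2

σ∘τ = [4 5 1 3 6 2]


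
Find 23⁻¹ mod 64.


Use the extended Euclidean algorithm to write 1 = 23·s + 64·t; then s mod 64 is the inverse.
Euclidean algorithm:
  23 = 0·64 + 23
  64 = 2·23 + 18
  23 = 1·18 + 5
  18 = 3·5 + 3
  5 = 1·3 + 2
  3 = 1·2 + 1
  2 = 2·1 + 0
gcd(23,64) = 1
Back-substitution gives: 23·(-25) + 64·(9) = 1
So 23⁻¹ ≡ -25 ≡ 39 (mod 64)
Check: 23 × 39 = 897 ≡ 1 (mod 64) ✓

23⁻¹ ≡ 39 (mod 64)


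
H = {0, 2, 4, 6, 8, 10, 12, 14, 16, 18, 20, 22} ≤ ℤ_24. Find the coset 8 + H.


8 + H = {8 + h (mod 24) : h ∈ H}
8+0=8, 8+2=10, 8+4=12, 8+6=14, 8+8=16, 8+10=18, 8+12=20, 8+14=22, 8+16=0, 8+18=2, 8+20=4, 8+22=6
8 + H = {0, 2, 4, 6, 8, 10, 12, 14, 16, 18, 20, 22} = 0 + H

8 + H = {0, 2, 4, 6, 8, 10, 12, 14, 16, 18, 20, 22}


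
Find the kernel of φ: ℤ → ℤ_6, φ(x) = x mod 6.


Kernel = preimage of identity
ker(φ) = {x ∈ ℤ : x ≡ 0 (mod 6)} = 6ℤ = {0, ±6, ±12, ...}

ker(φ) = 6ℤ


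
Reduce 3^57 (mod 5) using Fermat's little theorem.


Fermat's little theorem: if p is prime and gcd(a,p)=1, then a^(p-1) ≡ 1 (mod p)
p = 5 is prime, gcd(3,5) = 1
Reduce exponent: 57 mod 4 = 1
So 3^57 ≡ 3^1 (mod 5)
3^1 mod 5 = 3

3^57 ≡ 3 (mod 5)


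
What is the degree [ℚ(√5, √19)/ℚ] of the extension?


[ℚ(√5,√19):ℚ] = [ℚ(√5,√19):ℚ(√5)]·[ℚ(√5):ℚ] = 2·2 = 4

[ℚ(√5, √19)/ℚ] = 4


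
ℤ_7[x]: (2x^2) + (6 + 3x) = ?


Add coefficients mod 7:
x^0: 0 + 6 = 6 (mod 7)
x^1: 0 + 3 = 3 (mod 7)
x^2: 2 + 0 = 2 (mod 7)
Result: 6 + 3x + 2x^2

f + g = 6 + 3x + 2x^2


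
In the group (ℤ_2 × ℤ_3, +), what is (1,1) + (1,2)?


Operation: componentwise addition mod (2, 3)
(1,1) + (1,2) = ((a₁+b₁) mod 2, (a₂+b₂) mod 3) with a = (1,1), b = (1,2)

(1,1) + (1,2) = (0,0)


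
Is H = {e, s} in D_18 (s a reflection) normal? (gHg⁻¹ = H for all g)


H = {e, s} in D_18 (s a reflection)
r·s·r⁻¹ = sr⁻² ≠ s for n ≥ 3, so {e, s} is not closed under conjugation

No, not a normal subgroup
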